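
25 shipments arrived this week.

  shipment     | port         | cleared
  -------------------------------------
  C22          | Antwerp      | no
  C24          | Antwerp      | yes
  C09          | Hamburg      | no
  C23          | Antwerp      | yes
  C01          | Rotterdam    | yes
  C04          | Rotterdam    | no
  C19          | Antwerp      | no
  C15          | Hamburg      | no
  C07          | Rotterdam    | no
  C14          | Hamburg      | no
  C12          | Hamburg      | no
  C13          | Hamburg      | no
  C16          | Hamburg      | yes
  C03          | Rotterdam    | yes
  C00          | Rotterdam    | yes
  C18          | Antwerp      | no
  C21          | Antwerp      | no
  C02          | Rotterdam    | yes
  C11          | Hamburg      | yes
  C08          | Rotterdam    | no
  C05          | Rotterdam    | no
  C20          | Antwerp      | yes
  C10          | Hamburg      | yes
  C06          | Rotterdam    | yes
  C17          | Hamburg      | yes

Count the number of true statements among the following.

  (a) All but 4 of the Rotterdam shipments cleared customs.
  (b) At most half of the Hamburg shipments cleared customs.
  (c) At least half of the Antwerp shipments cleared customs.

(a) Rotterdam: |A| = 9, |A ∩ B| = 5; needs |A ∖ B| = 4 — true.
(b) Hamburg: |A| = 9, |A ∩ B| = 4; needs |A ∩ B| ≤ |A ∖ B| — true.
(c) Antwerp: |A| = 7, |A ∩ B| = 3; needs |A ∩ B| ≥ |A ∖ B| — false.

2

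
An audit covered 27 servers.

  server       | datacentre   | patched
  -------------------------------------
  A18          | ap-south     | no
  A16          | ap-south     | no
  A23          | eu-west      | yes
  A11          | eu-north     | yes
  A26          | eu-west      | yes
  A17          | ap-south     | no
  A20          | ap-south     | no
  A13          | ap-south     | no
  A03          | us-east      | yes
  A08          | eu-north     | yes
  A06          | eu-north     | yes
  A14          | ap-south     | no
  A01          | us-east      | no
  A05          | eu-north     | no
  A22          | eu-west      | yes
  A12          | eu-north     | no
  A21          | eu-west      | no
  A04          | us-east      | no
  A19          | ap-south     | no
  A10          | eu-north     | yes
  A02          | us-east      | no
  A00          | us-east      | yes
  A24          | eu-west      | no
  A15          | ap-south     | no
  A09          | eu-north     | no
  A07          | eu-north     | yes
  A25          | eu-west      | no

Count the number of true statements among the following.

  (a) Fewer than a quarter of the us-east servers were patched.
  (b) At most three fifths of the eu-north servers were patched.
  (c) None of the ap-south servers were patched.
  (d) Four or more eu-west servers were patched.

(a) us-east: |A| = 5, |A ∩ B| = 2; needs |A ∩ B| / |A| < 1/4 — false.
(b) eu-north: |A| = 8, |A ∩ B| = 5; needs |A ∩ B| / |A| ≤ 3/5 — false.
(c) ap-south: |A| = 8, |A ∩ B| = 0; needs A ∩ B = ∅ (|A ∩ B| = 0) — true.
(d) eu-west: |A| = 6, |A ∩ B| = 3; needs |A ∩ B| ≥ 4 — false.

1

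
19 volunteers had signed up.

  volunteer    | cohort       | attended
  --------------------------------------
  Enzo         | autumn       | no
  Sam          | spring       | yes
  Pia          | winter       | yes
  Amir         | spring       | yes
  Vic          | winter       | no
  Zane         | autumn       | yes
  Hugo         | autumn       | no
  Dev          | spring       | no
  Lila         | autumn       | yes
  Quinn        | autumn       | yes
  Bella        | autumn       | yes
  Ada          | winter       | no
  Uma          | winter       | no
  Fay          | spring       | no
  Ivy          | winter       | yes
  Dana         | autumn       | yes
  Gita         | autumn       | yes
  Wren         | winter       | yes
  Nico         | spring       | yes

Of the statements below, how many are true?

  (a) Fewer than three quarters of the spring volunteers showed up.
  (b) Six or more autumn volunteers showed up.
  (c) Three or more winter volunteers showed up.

(a) spring: |A| = 5, |A ∩ B| = 3; needs |A ∩ B| / |A| < 3/4 — true.
(b) autumn: |A| = 8, |A ∩ B| = 6; needs |A ∩ B| ≥ 6 — true.
(c) winter: |A| = 6, |A ∩ B| = 3; needs |A ∩ B| ≥ 3 — true.

3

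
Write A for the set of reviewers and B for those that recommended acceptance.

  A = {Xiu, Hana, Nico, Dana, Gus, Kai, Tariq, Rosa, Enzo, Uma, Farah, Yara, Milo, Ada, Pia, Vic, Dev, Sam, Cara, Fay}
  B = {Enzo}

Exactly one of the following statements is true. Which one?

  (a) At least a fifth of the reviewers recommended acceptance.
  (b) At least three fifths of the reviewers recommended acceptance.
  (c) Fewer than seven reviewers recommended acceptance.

|A| = 20, |A ∩ B| = 1, |A ∖ B| = 19.
(a) requires |A ∩ B| / |A| ≥ 1/5: false.
(b) requires |A ∩ B| / |A| ≥ 3/5: false.
(c) requires |A ∩ B| < 7: true.

(c)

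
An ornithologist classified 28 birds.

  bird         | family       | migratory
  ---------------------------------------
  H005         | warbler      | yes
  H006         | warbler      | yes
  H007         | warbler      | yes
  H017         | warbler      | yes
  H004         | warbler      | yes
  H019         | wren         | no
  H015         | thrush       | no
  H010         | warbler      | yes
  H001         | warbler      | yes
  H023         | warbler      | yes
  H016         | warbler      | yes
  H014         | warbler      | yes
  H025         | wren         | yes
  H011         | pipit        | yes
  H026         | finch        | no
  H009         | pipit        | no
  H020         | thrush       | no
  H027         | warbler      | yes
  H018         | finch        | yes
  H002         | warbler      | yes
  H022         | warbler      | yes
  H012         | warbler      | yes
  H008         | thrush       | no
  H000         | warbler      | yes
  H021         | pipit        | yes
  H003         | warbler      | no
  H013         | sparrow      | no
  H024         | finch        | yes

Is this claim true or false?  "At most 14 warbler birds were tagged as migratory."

False

'At most 14 warbler birds were tagged as migratory' holds iff |A ∩ B| ≤ 14.
|A| = 16, |A ∩ B| = 15, |A ∖ B| = 1.
|A ∩ B| = 15, so the statement is false.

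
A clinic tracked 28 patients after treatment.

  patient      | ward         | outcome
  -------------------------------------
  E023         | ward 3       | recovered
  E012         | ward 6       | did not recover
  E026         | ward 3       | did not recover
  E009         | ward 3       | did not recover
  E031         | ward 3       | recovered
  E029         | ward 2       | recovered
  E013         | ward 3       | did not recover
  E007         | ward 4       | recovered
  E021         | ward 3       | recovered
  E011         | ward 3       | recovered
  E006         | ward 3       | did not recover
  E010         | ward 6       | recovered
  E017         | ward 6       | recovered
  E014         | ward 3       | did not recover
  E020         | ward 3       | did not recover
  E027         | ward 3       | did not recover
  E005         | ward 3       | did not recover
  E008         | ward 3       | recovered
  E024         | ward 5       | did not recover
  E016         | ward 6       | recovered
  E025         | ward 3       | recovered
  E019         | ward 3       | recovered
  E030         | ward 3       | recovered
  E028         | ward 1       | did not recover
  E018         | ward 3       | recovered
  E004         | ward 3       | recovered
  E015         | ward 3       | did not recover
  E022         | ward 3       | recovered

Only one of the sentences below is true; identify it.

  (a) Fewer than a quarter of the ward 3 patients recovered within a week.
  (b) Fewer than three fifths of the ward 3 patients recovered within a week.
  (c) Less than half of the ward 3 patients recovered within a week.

|A| = 20, |A ∩ B| = 11, |A ∖ B| = 9.
(a) requires |A ∩ B| / |A| < 1/4: false.
(b) requires |A ∩ B| / |A| < 3/5: true.
(c) requires |A ∩ B| < |A ∖ B|: false.

(b)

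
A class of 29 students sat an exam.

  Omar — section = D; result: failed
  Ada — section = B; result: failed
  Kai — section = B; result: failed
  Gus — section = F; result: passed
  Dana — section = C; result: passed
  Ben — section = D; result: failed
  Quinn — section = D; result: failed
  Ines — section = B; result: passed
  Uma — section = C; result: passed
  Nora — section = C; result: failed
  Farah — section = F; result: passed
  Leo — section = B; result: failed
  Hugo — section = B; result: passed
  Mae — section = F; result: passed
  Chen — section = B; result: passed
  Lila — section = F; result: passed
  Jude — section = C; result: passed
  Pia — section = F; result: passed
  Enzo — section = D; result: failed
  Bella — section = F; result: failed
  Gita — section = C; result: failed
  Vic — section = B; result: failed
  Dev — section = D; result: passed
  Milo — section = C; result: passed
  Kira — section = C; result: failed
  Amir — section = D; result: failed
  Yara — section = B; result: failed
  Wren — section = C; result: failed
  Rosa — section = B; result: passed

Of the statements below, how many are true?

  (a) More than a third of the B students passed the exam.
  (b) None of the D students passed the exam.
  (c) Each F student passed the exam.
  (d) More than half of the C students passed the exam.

1

(a) B: |A| = 9, |A ∩ B| = 4; needs |A ∩ B| / |A| > 1/3 — true.
(b) D: |A| = 6, |A ∩ B| = 1; needs A ∩ B = ∅ (|A ∩ B| = 0) — false.
(c) F: |A| = 6, |A ∩ B| = 5; needs A ⊆ B, i.e. every element of A is in B (|A ∖ B| = 0) — false.
(d) C: |A| = 8, |A ∩ B| = 4; needs |A ∩ B| > |A ∖ B| — false.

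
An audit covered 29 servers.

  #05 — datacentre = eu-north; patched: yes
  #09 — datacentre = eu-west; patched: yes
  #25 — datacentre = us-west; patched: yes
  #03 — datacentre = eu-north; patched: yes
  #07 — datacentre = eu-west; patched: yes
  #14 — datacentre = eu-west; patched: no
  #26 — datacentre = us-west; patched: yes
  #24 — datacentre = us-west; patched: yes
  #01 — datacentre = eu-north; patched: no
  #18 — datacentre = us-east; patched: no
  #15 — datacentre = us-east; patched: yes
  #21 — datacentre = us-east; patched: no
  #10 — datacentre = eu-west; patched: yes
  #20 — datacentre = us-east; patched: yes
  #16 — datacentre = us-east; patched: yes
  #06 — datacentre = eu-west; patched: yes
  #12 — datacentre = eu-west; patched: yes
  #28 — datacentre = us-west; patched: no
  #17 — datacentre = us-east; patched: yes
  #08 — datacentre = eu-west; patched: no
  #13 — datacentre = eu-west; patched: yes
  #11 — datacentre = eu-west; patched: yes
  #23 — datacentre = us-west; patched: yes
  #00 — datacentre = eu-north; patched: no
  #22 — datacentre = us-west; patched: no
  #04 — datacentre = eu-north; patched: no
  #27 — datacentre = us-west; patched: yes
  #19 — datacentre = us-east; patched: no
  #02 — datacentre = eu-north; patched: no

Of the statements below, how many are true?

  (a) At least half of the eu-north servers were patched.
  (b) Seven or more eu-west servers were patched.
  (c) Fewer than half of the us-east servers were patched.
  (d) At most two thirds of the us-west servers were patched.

1

(a) eu-north: |A| = 6, |A ∩ B| = 2; needs |A ∩ B| ≥ |A ∖ B| — false.
(b) eu-west: |A| = 9, |A ∩ B| = 7; needs |A ∩ B| ≥ 7 — true.
(c) us-east: |A| = 7, |A ∩ B| = 4; needs |A ∩ B| < |A ∖ B| — false.
(d) us-west: |A| = 7, |A ∩ B| = 5; needs |A ∩ B| / |A| ≤ 2/3 — false.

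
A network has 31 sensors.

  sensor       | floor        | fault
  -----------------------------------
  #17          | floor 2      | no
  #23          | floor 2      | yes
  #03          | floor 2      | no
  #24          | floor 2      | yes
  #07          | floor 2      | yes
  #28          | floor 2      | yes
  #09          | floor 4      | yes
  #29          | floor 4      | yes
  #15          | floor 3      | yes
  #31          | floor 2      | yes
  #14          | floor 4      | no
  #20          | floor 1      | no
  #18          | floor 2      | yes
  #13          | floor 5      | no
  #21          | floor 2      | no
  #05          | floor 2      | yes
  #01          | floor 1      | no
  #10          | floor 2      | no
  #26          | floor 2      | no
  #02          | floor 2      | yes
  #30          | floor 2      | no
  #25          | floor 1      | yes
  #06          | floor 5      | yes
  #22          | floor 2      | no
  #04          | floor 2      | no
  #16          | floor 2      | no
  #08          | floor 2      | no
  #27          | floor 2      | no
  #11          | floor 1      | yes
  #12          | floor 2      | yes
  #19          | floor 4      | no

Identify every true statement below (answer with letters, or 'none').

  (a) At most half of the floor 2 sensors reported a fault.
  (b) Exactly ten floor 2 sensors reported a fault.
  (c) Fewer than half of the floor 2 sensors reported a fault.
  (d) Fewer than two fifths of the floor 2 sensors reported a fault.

(a), (c)

|A| = 20, |A ∩ B| = 9, |A ∖ B| = 11.
(a) |A ∩ B| ≤ |A ∖ B|: holds.
(b) |A ∩ B| = 10: fails.
(c) |A ∩ B| < |A ∖ B|: holds.
(d) |A ∩ B| / |A| < 2/5: fails.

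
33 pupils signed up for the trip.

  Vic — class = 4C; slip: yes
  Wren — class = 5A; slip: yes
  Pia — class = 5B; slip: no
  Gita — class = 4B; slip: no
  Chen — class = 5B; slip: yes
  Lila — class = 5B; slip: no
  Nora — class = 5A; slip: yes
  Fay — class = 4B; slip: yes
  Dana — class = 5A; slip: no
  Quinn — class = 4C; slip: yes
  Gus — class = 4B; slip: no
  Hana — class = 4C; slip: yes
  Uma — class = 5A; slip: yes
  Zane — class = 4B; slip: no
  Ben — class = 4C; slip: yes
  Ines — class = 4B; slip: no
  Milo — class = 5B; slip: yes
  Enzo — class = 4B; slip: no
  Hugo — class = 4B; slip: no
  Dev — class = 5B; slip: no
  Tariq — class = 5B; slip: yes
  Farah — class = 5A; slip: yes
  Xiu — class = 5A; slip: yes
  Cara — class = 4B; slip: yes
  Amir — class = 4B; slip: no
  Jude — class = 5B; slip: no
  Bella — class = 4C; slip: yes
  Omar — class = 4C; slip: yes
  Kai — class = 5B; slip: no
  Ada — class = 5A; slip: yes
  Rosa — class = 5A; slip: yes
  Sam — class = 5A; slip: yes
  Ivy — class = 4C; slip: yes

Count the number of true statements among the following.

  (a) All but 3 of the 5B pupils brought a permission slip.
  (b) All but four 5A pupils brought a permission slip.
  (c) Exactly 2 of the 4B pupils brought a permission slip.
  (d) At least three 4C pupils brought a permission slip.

(a) 5B: |A| = 8, |A ∩ B| = 3; needs |A ∖ B| = 3 — false.
(b) 5A: |A| = 9, |A ∩ B| = 8; needs |A ∖ B| = 4 — false.
(c) 4B: |A| = 9, |A ∩ B| = 2; needs |A ∩ B| = 2 — true.
(d) 4C: |A| = 7, |A ∩ B| = 7; needs |A ∩ B| ≥ 3 — true.

2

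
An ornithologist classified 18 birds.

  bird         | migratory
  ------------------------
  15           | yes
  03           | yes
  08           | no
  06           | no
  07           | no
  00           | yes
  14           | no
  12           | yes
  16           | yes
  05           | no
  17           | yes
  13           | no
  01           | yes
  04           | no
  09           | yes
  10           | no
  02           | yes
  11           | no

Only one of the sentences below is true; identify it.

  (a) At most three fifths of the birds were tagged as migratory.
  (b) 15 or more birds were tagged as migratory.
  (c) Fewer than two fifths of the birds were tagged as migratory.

(a)

|A| = 18, |A ∩ B| = 9, |A ∖ B| = 9.
(a) requires |A ∩ B| / |A| ≤ 3/5: true.
(b) requires |A ∩ B| ≥ 15: false.
(c) requires |A ∩ B| / |A| < 2/5: false.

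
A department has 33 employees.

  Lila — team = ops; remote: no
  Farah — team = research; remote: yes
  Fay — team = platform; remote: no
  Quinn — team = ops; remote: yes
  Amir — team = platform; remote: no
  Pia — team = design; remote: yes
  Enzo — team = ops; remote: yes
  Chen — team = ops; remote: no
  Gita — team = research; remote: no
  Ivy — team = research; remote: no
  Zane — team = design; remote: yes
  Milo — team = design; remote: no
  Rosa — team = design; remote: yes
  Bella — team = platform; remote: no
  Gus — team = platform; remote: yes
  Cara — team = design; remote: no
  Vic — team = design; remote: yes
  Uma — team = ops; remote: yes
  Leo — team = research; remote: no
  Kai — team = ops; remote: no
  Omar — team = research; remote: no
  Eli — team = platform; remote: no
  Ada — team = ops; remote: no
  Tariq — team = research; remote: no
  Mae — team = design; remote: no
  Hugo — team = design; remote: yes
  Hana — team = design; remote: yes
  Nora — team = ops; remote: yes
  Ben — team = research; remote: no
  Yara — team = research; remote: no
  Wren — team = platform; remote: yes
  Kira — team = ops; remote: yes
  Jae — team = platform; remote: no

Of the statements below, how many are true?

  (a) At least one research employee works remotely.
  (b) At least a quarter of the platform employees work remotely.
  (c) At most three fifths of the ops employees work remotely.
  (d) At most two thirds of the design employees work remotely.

4

(a) research: |A| = 8, |A ∩ B| = 1; needs A ∩ B ≠ ∅ (|A ∩ B| ≥ 1) — true.
(b) platform: |A| = 7, |A ∩ B| = 2; needs |A ∩ B| / |A| ≥ 1/4 — true.
(c) ops: |A| = 9, |A ∩ B| = 5; needs |A ∩ B| / |A| ≤ 3/5 — true.
(d) design: |A| = 9, |A ∩ B| = 6; needs |A ∩ B| / |A| ≤ 2/3 — true.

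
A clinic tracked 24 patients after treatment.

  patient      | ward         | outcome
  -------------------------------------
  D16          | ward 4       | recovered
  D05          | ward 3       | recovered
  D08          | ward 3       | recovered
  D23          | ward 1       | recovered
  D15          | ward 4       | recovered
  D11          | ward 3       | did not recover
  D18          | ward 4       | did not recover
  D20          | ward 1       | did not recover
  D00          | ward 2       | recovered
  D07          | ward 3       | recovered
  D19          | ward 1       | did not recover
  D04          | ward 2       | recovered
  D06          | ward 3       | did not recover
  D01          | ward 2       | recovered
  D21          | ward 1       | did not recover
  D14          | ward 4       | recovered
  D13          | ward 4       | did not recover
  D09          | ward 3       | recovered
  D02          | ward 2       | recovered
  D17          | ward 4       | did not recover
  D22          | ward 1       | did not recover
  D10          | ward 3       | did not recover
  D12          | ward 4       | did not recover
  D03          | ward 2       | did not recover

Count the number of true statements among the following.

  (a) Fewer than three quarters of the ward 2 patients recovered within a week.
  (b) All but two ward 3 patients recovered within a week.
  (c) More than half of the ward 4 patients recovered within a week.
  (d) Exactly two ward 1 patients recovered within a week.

0

(a) ward 2: |A| = 5, |A ∩ B| = 4; needs |A ∩ B| / |A| < 3/4 — false.
(b) ward 3: |A| = 7, |A ∩ B| = 4; needs |A ∖ B| = 2 — false.
(c) ward 4: |A| = 7, |A ∩ B| = 3; needs |A ∩ B| > |A ∖ B| — false.
(d) ward 1: |A| = 5, |A ∩ B| = 1; needs |A ∩ B| = 2 — false.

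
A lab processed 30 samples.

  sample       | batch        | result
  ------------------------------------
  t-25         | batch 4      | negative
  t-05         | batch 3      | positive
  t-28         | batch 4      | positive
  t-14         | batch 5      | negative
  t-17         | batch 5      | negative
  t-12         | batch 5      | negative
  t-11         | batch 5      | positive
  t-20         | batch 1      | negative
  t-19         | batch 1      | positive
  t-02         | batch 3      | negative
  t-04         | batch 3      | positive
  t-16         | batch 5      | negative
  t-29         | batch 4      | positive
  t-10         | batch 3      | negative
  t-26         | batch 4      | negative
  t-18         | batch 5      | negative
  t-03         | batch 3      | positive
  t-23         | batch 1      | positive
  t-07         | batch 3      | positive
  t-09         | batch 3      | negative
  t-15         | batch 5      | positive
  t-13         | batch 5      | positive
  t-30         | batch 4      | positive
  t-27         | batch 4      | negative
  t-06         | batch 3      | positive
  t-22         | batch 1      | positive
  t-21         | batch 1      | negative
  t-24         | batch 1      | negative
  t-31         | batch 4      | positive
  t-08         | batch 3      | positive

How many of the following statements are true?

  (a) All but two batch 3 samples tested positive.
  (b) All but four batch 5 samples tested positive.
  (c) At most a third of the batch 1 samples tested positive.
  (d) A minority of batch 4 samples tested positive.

(a) batch 3: |A| = 9, |A ∩ B| = 6; needs |A ∖ B| = 2 — false.
(b) batch 5: |A| = 8, |A ∩ B| = 3; needs |A ∖ B| = 4 — false.
(c) batch 1: |A| = 6, |A ∩ B| = 3; needs |A ∩ B| / |A| ≤ 1/3 — false.
(d) batch 4: |A| = 7, |A ∩ B| = 4; needs |A ∩ B| < |A ∖ B| — false.

0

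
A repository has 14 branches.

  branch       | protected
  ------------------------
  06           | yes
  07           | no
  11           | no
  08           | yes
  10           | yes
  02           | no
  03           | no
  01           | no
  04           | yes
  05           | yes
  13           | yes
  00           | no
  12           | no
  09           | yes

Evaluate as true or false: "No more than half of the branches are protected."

True

Truth condition: |A ∩ B| ≤ |A ∖ B|.
A (the restrictor) = {06, 07, 11, 08, 10, 02, 03, 01, 04, 05, 13, 00, 12, 09}, |A| = 14.
A ∩ B = {06, 08, 10, 04, 05, 13, 09}, so |A ∩ B| = 7.
A ∖ B = {07, 11, 02, 03, 01, 00, 12}, so |A ∖ B| = 7.
7 = 7, so the statement is true.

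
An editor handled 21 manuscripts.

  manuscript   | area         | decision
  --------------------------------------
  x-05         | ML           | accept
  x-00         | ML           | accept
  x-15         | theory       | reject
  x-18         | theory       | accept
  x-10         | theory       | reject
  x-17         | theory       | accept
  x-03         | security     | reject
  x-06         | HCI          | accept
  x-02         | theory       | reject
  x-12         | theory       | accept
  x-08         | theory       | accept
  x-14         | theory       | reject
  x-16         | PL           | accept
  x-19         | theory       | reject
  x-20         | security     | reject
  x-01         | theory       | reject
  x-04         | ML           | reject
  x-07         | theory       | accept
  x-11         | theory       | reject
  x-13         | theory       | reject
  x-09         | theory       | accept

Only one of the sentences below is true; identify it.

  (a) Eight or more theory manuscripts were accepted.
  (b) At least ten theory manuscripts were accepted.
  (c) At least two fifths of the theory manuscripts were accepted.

(c)

|A| = 14, |A ∩ B| = 6, |A ∖ B| = 8.
(a) requires |A ∩ B| ≥ 8: false.
(b) requires |A ∩ B| ≥ 10: false.
(c) requires |A ∩ B| / |A| ≥ 2/5: true.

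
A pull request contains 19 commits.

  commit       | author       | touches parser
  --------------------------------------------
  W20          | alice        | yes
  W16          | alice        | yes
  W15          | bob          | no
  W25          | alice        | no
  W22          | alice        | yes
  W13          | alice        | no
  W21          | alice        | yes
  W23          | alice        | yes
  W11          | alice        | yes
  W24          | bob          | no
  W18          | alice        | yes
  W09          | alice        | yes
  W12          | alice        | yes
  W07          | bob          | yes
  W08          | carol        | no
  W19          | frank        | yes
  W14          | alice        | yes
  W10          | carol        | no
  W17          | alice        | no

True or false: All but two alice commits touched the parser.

The determiner here denotes the relation: |A ∖ B| = 2.
A (the restrictor) = {W20, W16, W25, W22, W13, W21, W23, W11, W18, W09, W12, W14, W17}, |A| = 13.
A ∖ B = {W25, W13, W17}, so |A ∖ B| = 3.
|A ∖ B| = 3, so the statement is false.

False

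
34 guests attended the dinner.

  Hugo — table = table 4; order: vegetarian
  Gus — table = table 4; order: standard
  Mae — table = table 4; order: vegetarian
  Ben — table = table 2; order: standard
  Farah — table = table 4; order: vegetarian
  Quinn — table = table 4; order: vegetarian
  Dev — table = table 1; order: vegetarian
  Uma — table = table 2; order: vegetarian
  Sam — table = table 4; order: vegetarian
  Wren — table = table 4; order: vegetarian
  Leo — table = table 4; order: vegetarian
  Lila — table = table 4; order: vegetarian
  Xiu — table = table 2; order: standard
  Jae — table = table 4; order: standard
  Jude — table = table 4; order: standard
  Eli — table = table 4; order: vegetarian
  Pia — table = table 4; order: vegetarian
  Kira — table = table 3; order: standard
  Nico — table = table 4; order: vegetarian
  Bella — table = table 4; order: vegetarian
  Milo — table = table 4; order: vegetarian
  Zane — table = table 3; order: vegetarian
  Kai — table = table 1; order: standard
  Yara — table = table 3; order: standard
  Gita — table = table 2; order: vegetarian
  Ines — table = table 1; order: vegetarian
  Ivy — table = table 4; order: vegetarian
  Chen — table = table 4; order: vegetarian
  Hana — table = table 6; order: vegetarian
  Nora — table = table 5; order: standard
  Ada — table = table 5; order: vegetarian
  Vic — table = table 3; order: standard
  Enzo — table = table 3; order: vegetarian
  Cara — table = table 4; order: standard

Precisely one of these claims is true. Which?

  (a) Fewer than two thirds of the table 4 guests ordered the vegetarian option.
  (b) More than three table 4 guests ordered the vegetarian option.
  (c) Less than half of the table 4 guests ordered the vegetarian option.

|A| = 19, |A ∩ B| = 15, |A ∖ B| = 4.
(a) requires |A ∩ B| / |A| < 2/3: false.
(b) requires |A ∩ B| > 3: true.
(c) requires |A ∩ B| < |A ∖ B|: false.

(b)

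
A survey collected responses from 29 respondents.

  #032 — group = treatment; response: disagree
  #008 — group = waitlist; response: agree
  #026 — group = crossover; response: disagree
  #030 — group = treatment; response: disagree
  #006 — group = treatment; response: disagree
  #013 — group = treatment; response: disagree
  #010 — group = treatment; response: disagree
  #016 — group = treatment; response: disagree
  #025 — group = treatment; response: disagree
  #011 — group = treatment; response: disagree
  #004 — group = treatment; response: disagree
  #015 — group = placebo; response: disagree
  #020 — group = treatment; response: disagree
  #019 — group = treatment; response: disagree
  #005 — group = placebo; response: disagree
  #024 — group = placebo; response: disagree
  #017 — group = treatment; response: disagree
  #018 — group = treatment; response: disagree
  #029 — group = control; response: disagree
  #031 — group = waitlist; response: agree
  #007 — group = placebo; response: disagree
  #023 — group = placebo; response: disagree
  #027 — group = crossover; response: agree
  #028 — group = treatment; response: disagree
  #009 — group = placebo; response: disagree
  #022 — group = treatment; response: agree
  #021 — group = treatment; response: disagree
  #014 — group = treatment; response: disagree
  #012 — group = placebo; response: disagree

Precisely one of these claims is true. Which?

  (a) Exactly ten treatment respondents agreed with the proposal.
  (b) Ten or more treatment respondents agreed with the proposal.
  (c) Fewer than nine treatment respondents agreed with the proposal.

|A| = 17, |A ∩ B| = 1, |A ∖ B| = 16.
(a) requires |A ∩ B| = 10: false.
(b) requires |A ∩ B| ≥ 10: false.
(c) requires |A ∩ B| < 9: true.

(c)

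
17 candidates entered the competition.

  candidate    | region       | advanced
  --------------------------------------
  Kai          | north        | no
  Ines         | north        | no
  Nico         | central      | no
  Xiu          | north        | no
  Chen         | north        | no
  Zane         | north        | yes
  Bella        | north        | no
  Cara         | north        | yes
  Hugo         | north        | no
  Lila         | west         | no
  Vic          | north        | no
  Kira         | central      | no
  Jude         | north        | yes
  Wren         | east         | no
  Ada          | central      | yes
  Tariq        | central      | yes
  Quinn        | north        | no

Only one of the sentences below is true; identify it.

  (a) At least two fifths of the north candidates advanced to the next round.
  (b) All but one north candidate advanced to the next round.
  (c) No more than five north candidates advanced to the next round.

(c)

|A| = 11, |A ∩ B| = 3, |A ∖ B| = 8.
(a) requires |A ∩ B| / |A| ≥ 2/5: false.
(b) requires |A ∖ B| = 1: false.
(c) requires |A ∩ B| ≤ 5: true.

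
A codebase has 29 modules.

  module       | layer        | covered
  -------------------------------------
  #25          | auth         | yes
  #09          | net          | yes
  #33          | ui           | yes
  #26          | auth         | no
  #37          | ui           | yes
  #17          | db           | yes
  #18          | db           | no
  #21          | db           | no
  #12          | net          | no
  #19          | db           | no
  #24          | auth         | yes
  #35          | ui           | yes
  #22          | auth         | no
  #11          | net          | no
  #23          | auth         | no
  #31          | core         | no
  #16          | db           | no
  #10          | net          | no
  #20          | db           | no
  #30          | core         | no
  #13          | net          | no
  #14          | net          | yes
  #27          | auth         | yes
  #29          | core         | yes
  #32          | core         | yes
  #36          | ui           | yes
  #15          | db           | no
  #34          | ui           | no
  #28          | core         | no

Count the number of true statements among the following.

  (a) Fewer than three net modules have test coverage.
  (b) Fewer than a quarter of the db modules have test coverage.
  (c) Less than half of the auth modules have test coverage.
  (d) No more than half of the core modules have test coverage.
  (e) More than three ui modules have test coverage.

4

(a) net: |A| = 6, |A ∩ B| = 2; needs |A ∩ B| < 3 — true.
(b) db: |A| = 7, |A ∩ B| = 1; needs |A ∩ B| / |A| < 1/4 — true.
(c) auth: |A| = 6, |A ∩ B| = 3; needs |A ∩ B| < |A ∖ B| — false.
(d) core: |A| = 5, |A ∩ B| = 2; needs |A ∩ B| ≤ |A ∖ B| — true.
(e) ui: |A| = 5, |A ∩ B| = 4; needs |A ∩ B| > 3 — true.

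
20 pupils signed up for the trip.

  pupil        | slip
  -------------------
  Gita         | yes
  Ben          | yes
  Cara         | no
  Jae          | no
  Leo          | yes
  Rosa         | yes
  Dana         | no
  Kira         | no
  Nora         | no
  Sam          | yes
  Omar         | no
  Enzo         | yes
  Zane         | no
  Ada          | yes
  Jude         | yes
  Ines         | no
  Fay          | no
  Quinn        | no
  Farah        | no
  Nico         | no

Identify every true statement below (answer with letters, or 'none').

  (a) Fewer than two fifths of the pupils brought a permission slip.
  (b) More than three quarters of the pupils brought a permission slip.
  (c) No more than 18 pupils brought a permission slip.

(c)

|A| = 20, |A ∩ B| = 8, |A ∖ B| = 12.
(a) |A ∩ B| / |A| < 2/5: fails.
(b) |A ∩ B| / |A| > 3/4: fails.
(c) |A ∩ B| ≤ 18: holds.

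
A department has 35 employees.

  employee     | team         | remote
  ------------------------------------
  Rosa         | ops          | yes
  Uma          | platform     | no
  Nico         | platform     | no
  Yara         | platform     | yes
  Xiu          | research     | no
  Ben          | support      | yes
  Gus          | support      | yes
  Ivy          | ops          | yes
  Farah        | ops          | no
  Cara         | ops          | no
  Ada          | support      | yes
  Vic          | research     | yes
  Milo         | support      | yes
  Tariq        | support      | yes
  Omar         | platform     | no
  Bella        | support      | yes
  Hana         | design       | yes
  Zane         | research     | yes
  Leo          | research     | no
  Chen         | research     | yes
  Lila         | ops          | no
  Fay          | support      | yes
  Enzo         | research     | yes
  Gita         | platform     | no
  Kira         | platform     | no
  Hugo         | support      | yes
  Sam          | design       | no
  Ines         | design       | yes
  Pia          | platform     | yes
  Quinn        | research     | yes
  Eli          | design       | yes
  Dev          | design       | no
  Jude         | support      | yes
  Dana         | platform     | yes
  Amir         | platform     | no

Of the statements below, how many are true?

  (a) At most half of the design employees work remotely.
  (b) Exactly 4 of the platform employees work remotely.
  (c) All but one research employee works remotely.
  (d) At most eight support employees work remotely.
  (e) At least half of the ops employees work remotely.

(a) design: |A| = 5, |A ∩ B| = 3; needs |A ∩ B| ≤ |A ∖ B| — false.
(b) platform: |A| = 9, |A ∩ B| = 3; needs |A ∩ B| = 4 — false.
(c) research: |A| = 7, |A ∩ B| = 5; needs |A ∖ B| = 1 — false.
(d) support: |A| = 9, |A ∩ B| = 9; needs |A ∩ B| ≤ 8 — false.
(e) ops: |A| = 5, |A ∩ B| = 2; needs |A ∩ B| ≥ |A ∖ B| — false.

0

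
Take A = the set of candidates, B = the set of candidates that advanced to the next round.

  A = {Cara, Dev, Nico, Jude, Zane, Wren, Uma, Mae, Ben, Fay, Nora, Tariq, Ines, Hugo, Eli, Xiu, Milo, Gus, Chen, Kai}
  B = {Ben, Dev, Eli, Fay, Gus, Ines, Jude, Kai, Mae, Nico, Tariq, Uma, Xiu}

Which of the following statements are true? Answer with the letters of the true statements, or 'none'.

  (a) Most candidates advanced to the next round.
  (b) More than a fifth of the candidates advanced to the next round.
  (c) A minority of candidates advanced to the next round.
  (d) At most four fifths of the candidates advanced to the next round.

|A| = 20, |A ∩ B| = 13, |A ∖ B| = 7.
(a) |A ∩ B| > |A ∖ B|: holds.
(b) |A ∩ B| / |A| > 1/5: holds.
(c) |A ∩ B| < |A ∖ B|: fails.
(d) |A ∩ B| / |A| ≤ 4/5: holds.

(a), (b), (d)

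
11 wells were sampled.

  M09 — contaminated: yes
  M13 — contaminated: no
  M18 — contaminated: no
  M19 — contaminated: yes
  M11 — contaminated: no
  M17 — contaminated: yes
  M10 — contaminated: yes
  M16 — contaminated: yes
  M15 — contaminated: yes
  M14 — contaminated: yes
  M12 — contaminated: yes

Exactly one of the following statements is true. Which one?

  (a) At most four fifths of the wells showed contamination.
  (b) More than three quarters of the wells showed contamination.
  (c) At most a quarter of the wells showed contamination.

(a)

|A| = 11, |A ∩ B| = 8, |A ∖ B| = 3.
(a) requires |A ∩ B| / |A| ≤ 4/5: true.
(b) requires |A ∩ B| / |A| > 3/4: false.
(c) requires |A ∩ B| / |A| ≤ 1/4: false.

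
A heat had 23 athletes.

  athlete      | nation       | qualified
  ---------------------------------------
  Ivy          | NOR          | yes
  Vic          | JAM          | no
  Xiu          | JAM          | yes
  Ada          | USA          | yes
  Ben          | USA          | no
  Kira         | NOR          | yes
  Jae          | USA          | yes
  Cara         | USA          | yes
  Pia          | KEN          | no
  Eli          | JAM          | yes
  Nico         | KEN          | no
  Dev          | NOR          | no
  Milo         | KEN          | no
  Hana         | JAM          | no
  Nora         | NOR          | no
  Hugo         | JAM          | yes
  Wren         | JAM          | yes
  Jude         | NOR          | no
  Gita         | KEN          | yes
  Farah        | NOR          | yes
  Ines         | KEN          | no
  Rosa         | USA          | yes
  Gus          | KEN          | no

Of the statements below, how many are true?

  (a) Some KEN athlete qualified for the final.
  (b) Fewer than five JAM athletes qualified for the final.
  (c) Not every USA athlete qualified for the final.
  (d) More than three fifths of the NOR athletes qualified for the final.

3

(a) KEN: |A| = 6, |A ∩ B| = 1; needs A ∩ B ≠ ∅ (|A ∩ B| ≥ 1) — true.
(b) JAM: |A| = 6, |A ∩ B| = 4; needs |A ∩ B| < 5 — true.
(c) USA: |A| = 5, |A ∩ B| = 4; needs A ⊄ B (|A ∖ B| ≥ 1) — true.
(d) NOR: |A| = 6, |A ∩ B| = 3; needs |A ∩ B| / |A| > 3/5 — false.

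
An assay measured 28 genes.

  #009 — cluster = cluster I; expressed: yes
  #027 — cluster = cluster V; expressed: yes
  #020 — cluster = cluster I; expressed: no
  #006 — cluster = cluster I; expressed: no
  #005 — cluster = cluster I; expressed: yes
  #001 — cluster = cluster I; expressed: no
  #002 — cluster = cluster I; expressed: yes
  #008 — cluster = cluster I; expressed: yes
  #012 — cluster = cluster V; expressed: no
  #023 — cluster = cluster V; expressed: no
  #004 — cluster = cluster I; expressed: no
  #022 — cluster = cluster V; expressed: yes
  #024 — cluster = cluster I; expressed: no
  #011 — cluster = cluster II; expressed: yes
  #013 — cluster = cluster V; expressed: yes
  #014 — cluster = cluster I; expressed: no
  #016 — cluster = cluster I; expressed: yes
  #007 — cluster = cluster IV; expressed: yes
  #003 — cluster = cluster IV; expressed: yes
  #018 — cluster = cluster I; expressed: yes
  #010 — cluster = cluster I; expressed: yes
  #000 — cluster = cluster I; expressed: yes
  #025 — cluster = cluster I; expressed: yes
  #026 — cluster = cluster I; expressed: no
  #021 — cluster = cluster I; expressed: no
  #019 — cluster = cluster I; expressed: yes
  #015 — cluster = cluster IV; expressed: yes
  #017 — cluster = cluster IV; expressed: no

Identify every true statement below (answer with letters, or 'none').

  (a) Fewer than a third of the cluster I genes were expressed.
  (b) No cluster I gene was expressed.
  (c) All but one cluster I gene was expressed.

|A| = 18, |A ∩ B| = 10, |A ∖ B| = 8.
(a) |A ∩ B| / |A| < 1/3: fails.
(b) A ∩ B = ∅ (|A ∩ B| = 0): fails.
(c) |A ∖ B| = 1: fails.

none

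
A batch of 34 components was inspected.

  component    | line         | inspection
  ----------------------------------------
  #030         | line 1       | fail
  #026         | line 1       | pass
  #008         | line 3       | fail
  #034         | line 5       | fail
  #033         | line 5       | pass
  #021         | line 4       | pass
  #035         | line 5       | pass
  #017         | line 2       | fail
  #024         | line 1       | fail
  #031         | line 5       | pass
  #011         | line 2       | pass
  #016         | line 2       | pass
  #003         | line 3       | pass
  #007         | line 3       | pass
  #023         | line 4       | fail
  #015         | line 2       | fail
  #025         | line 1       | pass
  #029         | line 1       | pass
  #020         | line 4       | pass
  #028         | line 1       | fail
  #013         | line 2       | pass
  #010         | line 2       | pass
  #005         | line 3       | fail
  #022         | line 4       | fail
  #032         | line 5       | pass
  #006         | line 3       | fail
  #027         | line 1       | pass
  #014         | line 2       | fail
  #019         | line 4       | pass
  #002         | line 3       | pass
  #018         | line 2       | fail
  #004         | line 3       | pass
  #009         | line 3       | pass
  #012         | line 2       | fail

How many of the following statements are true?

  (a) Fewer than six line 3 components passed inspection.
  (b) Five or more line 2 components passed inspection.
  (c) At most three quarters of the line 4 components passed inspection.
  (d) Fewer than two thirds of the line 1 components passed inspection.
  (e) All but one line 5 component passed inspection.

(a) line 3: |A| = 8, |A ∩ B| = 5; needs |A ∩ B| < 6 — true.
(b) line 2: |A| = 9, |A ∩ B| = 4; needs |A ∩ B| ≥ 5 — false.
(c) line 4: |A| = 5, |A ∩ B| = 3; needs |A ∩ B| / |A| ≤ 3/4 — true.
(d) line 1: |A| = 7, |A ∩ B| = 4; needs |A ∩ B| / |A| < 2/3 — true.
(e) line 5: |A| = 5, |A ∩ B| = 4; needs |A ∖ B| = 1 — true.

4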